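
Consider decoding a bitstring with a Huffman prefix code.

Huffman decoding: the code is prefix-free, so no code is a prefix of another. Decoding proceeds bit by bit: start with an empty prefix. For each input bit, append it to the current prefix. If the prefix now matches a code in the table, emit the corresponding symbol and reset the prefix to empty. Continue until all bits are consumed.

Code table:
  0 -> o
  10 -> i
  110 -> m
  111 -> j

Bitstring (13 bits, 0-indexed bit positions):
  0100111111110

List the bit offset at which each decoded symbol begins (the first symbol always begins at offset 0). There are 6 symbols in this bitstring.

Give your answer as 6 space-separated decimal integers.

Bit 0: prefix='0' -> emit 'o', reset
Bit 1: prefix='1' (no match yet)
Bit 2: prefix='10' -> emit 'i', reset
Bit 3: prefix='0' -> emit 'o', reset
Bit 4: prefix='1' (no match yet)
Bit 5: prefix='11' (no match yet)
Bit 6: prefix='111' -> emit 'j', reset
Bit 7: prefix='1' (no match yet)
Bit 8: prefix='11' (no match yet)
Bit 9: prefix='111' -> emit 'j', reset
Bit 10: prefix='1' (no match yet)
Bit 11: prefix='11' (no match yet)
Bit 12: prefix='110' -> emit 'm', reset

Answer: 0 1 3 4 7 10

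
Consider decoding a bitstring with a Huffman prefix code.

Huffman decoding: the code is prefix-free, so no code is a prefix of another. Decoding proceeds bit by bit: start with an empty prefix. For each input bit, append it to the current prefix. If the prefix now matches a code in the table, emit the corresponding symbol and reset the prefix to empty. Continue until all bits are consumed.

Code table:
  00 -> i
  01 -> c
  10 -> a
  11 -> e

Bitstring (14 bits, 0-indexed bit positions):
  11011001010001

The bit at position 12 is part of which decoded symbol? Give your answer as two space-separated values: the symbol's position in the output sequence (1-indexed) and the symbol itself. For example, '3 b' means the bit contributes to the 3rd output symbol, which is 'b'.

Answer: 7 c

Derivation:
Bit 0: prefix='1' (no match yet)
Bit 1: prefix='11' -> emit 'e', reset
Bit 2: prefix='0' (no match yet)
Bit 3: prefix='01' -> emit 'c', reset
Bit 4: prefix='1' (no match yet)
Bit 5: prefix='10' -> emit 'a', reset
Bit 6: prefix='0' (no match yet)
Bit 7: prefix='01' -> emit 'c', reset
Bit 8: prefix='0' (no match yet)
Bit 9: prefix='01' -> emit 'c', reset
Bit 10: prefix='0' (no match yet)
Bit 11: prefix='00' -> emit 'i', reset
Bit 12: prefix='0' (no match yet)
Bit 13: prefix='01' -> emit 'c', reset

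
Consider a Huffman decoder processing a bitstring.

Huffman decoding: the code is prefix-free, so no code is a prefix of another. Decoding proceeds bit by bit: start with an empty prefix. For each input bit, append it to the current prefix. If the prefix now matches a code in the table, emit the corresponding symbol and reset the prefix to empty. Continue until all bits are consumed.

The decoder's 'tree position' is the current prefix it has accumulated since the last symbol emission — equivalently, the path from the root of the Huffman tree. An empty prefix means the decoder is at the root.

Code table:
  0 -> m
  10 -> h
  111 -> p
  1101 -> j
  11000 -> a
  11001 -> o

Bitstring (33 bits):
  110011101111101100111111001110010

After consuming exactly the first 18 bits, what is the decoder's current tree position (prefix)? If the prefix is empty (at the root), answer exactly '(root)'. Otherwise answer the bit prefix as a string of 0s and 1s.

Bit 0: prefix='1' (no match yet)
Bit 1: prefix='11' (no match yet)
Bit 2: prefix='110' (no match yet)
Bit 3: prefix='1100' (no match yet)
Bit 4: prefix='11001' -> emit 'o', reset
Bit 5: prefix='1' (no match yet)
Bit 6: prefix='11' (no match yet)
Bit 7: prefix='110' (no match yet)
Bit 8: prefix='1101' -> emit 'j', reset
Bit 9: prefix='1' (no match yet)
Bit 10: prefix='11' (no match yet)
Bit 11: prefix='111' -> emit 'p', reset
Bit 12: prefix='1' (no match yet)
Bit 13: prefix='10' -> emit 'h', reset
Bit 14: prefix='1' (no match yet)
Bit 15: prefix='11' (no match yet)
Bit 16: prefix='110' (no match yet)
Bit 17: prefix='1100' (no match yet)

Answer: 1100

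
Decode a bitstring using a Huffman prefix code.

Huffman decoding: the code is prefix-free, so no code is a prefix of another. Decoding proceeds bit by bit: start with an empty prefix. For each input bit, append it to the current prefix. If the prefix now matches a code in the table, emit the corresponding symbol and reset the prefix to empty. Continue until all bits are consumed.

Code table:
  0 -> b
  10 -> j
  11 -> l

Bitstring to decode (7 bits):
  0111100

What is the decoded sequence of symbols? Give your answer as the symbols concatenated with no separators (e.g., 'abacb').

Bit 0: prefix='0' -> emit 'b', reset
Bit 1: prefix='1' (no match yet)
Bit 2: prefix='11' -> emit 'l', reset
Bit 3: prefix='1' (no match yet)
Bit 4: prefix='11' -> emit 'l', reset
Bit 5: prefix='0' -> emit 'b', reset
Bit 6: prefix='0' -> emit 'b', reset

Answer: bllbb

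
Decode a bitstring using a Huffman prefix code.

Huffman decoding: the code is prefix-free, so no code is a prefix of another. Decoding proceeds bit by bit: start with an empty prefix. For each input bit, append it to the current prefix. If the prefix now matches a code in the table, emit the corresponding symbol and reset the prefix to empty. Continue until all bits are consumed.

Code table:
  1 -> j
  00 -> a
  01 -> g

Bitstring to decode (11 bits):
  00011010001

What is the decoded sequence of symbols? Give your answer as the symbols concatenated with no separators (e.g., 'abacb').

Answer: agjgag

Derivation:
Bit 0: prefix='0' (no match yet)
Bit 1: prefix='00' -> emit 'a', reset
Bit 2: prefix='0' (no match yet)
Bit 3: prefix='01' -> emit 'g', reset
Bit 4: prefix='1' -> emit 'j', reset
Bit 5: prefix='0' (no match yet)
Bit 6: prefix='01' -> emit 'g', reset
Bit 7: prefix='0' (no match yet)
Bit 8: prefix='00' -> emit 'a', reset
Bit 9: prefix='0' (no match yet)
Bit 10: prefix='01' -> emit 'g', reset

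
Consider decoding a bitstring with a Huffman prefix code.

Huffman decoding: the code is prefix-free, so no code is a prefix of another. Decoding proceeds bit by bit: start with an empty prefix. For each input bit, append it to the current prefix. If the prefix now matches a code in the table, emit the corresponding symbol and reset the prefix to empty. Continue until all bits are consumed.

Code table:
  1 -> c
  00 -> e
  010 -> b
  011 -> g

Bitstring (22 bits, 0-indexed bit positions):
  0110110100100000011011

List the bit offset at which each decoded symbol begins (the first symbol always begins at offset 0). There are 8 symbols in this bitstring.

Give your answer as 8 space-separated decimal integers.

Bit 0: prefix='0' (no match yet)
Bit 1: prefix='01' (no match yet)
Bit 2: prefix='011' -> emit 'g', reset
Bit 3: prefix='0' (no match yet)
Bit 4: prefix='01' (no match yet)
Bit 5: prefix='011' -> emit 'g', reset
Bit 6: prefix='0' (no match yet)
Bit 7: prefix='01' (no match yet)
Bit 8: prefix='010' -> emit 'b', reset
Bit 9: prefix='0' (no match yet)
Bit 10: prefix='01' (no match yet)
Bit 11: prefix='010' -> emit 'b', reset
Bit 12: prefix='0' (no match yet)
Bit 13: prefix='00' -> emit 'e', reset
Bit 14: prefix='0' (no match yet)
Bit 15: prefix='00' -> emit 'e', reset
Bit 16: prefix='0' (no match yet)
Bit 17: prefix='01' (no match yet)
Bit 18: prefix='011' -> emit 'g', reset
Bit 19: prefix='0' (no match yet)
Bit 20: prefix='01' (no match yet)
Bit 21: prefix='011' -> emit 'g', reset

Answer: 0 3 6 9 12 14 16 19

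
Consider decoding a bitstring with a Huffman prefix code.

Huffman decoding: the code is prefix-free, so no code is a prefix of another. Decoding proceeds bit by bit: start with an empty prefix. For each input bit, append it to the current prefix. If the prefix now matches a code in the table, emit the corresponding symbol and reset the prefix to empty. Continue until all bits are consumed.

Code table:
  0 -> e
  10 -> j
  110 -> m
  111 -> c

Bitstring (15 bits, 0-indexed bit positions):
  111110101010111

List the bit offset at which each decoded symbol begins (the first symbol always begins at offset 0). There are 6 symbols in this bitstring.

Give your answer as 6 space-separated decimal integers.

Bit 0: prefix='1' (no match yet)
Bit 1: prefix='11' (no match yet)
Bit 2: prefix='111' -> emit 'c', reset
Bit 3: prefix='1' (no match yet)
Bit 4: prefix='11' (no match yet)
Bit 5: prefix='110' -> emit 'm', reset
Bit 6: prefix='1' (no match yet)
Bit 7: prefix='10' -> emit 'j', reset
Bit 8: prefix='1' (no match yet)
Bit 9: prefix='10' -> emit 'j', reset
Bit 10: prefix='1' (no match yet)
Bit 11: prefix='10' -> emit 'j', reset
Bit 12: prefix='1' (no match yet)
Bit 13: prefix='11' (no match yet)
Bit 14: prefix='111' -> emit 'c', reset

Answer: 0 3 6 8 10 12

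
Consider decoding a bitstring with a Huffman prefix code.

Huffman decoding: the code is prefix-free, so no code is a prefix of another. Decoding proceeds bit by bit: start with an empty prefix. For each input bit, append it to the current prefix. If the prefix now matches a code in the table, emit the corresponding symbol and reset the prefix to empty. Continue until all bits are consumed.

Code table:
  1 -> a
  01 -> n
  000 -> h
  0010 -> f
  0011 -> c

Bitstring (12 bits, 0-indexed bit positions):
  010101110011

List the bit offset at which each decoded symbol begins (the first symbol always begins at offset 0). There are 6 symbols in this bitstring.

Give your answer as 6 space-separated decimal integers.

Bit 0: prefix='0' (no match yet)
Bit 1: prefix='01' -> emit 'n', reset
Bit 2: prefix='0' (no match yet)
Bit 3: prefix='01' -> emit 'n', reset
Bit 4: prefix='0' (no match yet)
Bit 5: prefix='01' -> emit 'n', reset
Bit 6: prefix='1' -> emit 'a', reset
Bit 7: prefix='1' -> emit 'a', reset
Bit 8: prefix='0' (no match yet)
Bit 9: prefix='00' (no match yet)
Bit 10: prefix='001' (no match yet)
Bit 11: prefix='0011' -> emit 'c', reset

Answer: 0 2 4 6 7 8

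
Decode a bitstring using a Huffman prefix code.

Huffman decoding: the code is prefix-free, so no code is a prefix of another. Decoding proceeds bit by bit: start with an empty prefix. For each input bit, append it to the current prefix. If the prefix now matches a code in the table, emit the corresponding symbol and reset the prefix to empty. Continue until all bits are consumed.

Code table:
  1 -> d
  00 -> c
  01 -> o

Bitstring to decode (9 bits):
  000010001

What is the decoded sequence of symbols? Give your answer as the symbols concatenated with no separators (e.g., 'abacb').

Answer: ccdco

Derivation:
Bit 0: prefix='0' (no match yet)
Bit 1: prefix='00' -> emit 'c', reset
Bit 2: prefix='0' (no match yet)
Bit 3: prefix='00' -> emit 'c', reset
Bit 4: prefix='1' -> emit 'd', reset
Bit 5: prefix='0' (no match yet)
Bit 6: prefix='00' -> emit 'c', reset
Bit 7: prefix='0' (no match yet)
Bit 8: prefix='01' -> emit 'o', reset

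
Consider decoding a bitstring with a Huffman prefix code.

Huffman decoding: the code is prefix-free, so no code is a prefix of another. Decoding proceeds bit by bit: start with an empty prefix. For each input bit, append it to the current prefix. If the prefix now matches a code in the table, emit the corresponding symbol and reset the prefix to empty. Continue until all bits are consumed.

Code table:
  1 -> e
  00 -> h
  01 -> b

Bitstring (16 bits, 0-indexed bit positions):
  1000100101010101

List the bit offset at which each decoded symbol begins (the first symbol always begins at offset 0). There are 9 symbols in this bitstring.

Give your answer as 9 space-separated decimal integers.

Answer: 0 1 3 5 7 8 10 12 14

Derivation:
Bit 0: prefix='1' -> emit 'e', reset
Bit 1: prefix='0' (no match yet)
Bit 2: prefix='00' -> emit 'h', reset
Bit 3: prefix='0' (no match yet)
Bit 4: prefix='01' -> emit 'b', reset
Bit 5: prefix='0' (no match yet)
Bit 6: prefix='00' -> emit 'h', reset
Bit 7: prefix='1' -> emit 'e', reset
Bit 8: prefix='0' (no match yet)
Bit 9: prefix='01' -> emit 'b', reset
Bit 10: prefix='0' (no match yet)
Bit 11: prefix='01' -> emit 'b', reset
Bit 12: prefix='0' (no match yet)
Bit 13: prefix='01' -> emit 'b', reset
Bit 14: prefix='0' (no match yet)
Bit 15: prefix='01' -> emit 'b', reset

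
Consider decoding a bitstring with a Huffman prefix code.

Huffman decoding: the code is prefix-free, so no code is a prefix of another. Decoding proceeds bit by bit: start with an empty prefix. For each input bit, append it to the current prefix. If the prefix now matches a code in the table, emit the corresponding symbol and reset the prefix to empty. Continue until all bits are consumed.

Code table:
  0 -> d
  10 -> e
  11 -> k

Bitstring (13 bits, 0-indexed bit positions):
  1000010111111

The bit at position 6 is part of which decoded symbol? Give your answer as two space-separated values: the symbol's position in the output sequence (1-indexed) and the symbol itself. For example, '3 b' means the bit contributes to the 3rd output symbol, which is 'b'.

Bit 0: prefix='1' (no match yet)
Bit 1: prefix='10' -> emit 'e', reset
Bit 2: prefix='0' -> emit 'd', reset
Bit 3: prefix='0' -> emit 'd', reset
Bit 4: prefix='0' -> emit 'd', reset
Bit 5: prefix='1' (no match yet)
Bit 6: prefix='10' -> emit 'e', reset
Bit 7: prefix='1' (no match yet)
Bit 8: prefix='11' -> emit 'k', reset
Bit 9: prefix='1' (no match yet)
Bit 10: prefix='11' -> emit 'k', reset

Answer: 5 e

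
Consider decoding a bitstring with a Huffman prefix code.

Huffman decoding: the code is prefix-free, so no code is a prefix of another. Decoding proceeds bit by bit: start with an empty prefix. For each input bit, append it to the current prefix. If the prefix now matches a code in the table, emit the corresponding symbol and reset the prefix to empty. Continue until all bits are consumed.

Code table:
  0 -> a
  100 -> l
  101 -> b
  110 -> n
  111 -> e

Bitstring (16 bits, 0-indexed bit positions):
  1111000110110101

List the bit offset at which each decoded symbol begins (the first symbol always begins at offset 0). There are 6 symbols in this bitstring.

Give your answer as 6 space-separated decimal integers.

Answer: 0 3 6 7 10 13

Derivation:
Bit 0: prefix='1' (no match yet)
Bit 1: prefix='11' (no match yet)
Bit 2: prefix='111' -> emit 'e', reset
Bit 3: prefix='1' (no match yet)
Bit 4: prefix='10' (no match yet)
Bit 5: prefix='100' -> emit 'l', reset
Bit 6: prefix='0' -> emit 'a', reset
Bit 7: prefix='1' (no match yet)
Bit 8: prefix='11' (no match yet)
Bit 9: prefix='110' -> emit 'n', reset
Bit 10: prefix='1' (no match yet)
Bit 11: prefix='11' (no match yet)
Bit 12: prefix='110' -> emit 'n', reset
Bit 13: prefix='1' (no match yet)
Bit 14: prefix='10' (no match yet)
Bit 15: prefix='101' -> emit 'b', reset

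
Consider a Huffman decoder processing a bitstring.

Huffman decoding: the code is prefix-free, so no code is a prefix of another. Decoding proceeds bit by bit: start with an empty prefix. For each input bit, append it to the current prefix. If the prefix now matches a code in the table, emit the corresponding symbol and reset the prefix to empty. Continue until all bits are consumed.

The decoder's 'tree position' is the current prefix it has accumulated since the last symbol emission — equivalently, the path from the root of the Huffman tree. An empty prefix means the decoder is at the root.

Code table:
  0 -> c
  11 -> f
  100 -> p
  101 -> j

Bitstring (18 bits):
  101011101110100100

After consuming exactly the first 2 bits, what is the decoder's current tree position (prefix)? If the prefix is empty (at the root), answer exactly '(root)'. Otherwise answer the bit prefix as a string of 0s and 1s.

Bit 0: prefix='1' (no match yet)
Bit 1: prefix='10' (no match yet)

Answer: 10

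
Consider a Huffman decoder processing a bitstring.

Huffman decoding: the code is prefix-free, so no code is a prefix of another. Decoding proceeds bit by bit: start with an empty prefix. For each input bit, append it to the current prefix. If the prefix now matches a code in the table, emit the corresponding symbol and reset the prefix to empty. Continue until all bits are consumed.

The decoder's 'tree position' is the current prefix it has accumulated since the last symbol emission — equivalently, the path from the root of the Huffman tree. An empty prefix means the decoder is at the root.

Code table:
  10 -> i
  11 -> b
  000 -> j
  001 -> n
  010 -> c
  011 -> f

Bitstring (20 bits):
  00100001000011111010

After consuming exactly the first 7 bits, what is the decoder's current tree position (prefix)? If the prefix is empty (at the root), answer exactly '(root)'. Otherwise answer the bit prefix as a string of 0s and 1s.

Bit 0: prefix='0' (no match yet)
Bit 1: prefix='00' (no match yet)
Bit 2: prefix='001' -> emit 'n', reset
Bit 3: prefix='0' (no match yet)
Bit 4: prefix='00' (no match yet)
Bit 5: prefix='000' -> emit 'j', reset
Bit 6: prefix='0' (no match yet)

Answer: 0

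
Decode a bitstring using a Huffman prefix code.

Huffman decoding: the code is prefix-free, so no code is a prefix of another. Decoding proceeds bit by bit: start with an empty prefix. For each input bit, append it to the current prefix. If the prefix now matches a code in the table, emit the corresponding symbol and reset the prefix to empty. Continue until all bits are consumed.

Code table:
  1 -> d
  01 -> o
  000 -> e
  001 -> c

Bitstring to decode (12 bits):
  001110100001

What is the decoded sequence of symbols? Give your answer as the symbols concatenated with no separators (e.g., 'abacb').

Answer: cddoeo

Derivation:
Bit 0: prefix='0' (no match yet)
Bit 1: prefix='00' (no match yet)
Bit 2: prefix='001' -> emit 'c', reset
Bit 3: prefix='1' -> emit 'd', reset
Bit 4: prefix='1' -> emit 'd', reset
Bit 5: prefix='0' (no match yet)
Bit 6: prefix='01' -> emit 'o', reset
Bit 7: prefix='0' (no match yet)
Bit 8: prefix='00' (no match yet)
Bit 9: prefix='000' -> emit 'e', reset
Bit 10: prefix='0' (no match yet)
Bit 11: prefix='01' -> emit 'o', reset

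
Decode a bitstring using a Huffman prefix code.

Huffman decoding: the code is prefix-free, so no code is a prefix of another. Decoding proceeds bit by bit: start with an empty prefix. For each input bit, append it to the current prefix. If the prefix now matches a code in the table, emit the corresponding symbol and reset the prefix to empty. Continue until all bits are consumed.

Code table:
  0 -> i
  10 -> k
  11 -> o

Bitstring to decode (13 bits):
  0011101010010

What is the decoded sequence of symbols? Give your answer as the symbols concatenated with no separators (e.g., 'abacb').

Answer: iiokkkik

Derivation:
Bit 0: prefix='0' -> emit 'i', reset
Bit 1: prefix='0' -> emit 'i', reset
Bit 2: prefix='1' (no match yet)
Bit 3: prefix='11' -> emit 'o', reset
Bit 4: prefix='1' (no match yet)
Bit 5: prefix='10' -> emit 'k', reset
Bit 6: prefix='1' (no match yet)
Bit 7: prefix='10' -> emit 'k', reset
Bit 8: prefix='1' (no match yet)
Bit 9: prefix='10' -> emit 'k', reset
Bit 10: prefix='0' -> emit 'i', reset
Bit 11: prefix='1' (no match yet)
Bit 12: prefix='10' -> emit 'k', reset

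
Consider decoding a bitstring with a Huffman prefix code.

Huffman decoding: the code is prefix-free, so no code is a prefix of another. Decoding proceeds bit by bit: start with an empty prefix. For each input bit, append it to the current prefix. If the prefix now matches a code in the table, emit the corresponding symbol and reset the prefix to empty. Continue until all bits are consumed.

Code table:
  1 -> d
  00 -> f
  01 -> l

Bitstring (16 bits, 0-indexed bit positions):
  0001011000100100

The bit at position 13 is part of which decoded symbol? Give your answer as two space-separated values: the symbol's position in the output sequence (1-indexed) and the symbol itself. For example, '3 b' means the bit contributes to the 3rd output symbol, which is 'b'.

Bit 0: prefix='0' (no match yet)
Bit 1: prefix='00' -> emit 'f', reset
Bit 2: prefix='0' (no match yet)
Bit 3: prefix='01' -> emit 'l', reset
Bit 4: prefix='0' (no match yet)
Bit 5: prefix='01' -> emit 'l', reset
Bit 6: prefix='1' -> emit 'd', reset
Bit 7: prefix='0' (no match yet)
Bit 8: prefix='00' -> emit 'f', reset
Bit 9: prefix='0' (no match yet)
Bit 10: prefix='01' -> emit 'l', reset
Bit 11: prefix='0' (no match yet)
Bit 12: prefix='00' -> emit 'f', reset
Bit 13: prefix='1' -> emit 'd', reset
Bit 14: prefix='0' (no match yet)
Bit 15: prefix='00' -> emit 'f', reset

Answer: 8 d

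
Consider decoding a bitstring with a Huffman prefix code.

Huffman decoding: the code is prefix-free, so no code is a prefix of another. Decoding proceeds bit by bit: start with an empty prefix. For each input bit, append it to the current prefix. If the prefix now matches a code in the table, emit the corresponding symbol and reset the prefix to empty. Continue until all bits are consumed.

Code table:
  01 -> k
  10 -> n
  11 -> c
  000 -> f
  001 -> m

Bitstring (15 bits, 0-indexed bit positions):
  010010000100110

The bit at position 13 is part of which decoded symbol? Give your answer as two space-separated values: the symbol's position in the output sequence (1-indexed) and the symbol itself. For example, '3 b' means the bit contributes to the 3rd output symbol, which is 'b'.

Bit 0: prefix='0' (no match yet)
Bit 1: prefix='01' -> emit 'k', reset
Bit 2: prefix='0' (no match yet)
Bit 3: prefix='00' (no match yet)
Bit 4: prefix='001' -> emit 'm', reset
Bit 5: prefix='0' (no match yet)
Bit 6: prefix='00' (no match yet)
Bit 7: prefix='000' -> emit 'f', reset
Bit 8: prefix='0' (no match yet)
Bit 9: prefix='01' -> emit 'k', reset
Bit 10: prefix='0' (no match yet)
Bit 11: prefix='00' (no match yet)
Bit 12: prefix='001' -> emit 'm', reset
Bit 13: prefix='1' (no match yet)
Bit 14: prefix='10' -> emit 'n', reset

Answer: 6 n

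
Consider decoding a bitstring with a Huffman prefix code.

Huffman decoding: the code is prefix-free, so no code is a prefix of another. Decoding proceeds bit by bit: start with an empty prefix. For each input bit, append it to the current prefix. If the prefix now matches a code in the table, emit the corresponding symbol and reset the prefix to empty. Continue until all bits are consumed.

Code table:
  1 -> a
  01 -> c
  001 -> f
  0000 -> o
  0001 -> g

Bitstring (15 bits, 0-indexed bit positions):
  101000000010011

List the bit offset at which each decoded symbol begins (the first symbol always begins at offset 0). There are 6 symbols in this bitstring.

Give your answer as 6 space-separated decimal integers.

Answer: 0 1 3 7 11 14

Derivation:
Bit 0: prefix='1' -> emit 'a', reset
Bit 1: prefix='0' (no match yet)
Bit 2: prefix='01' -> emit 'c', reset
Bit 3: prefix='0' (no match yet)
Bit 4: prefix='00' (no match yet)
Bit 5: prefix='000' (no match yet)
Bit 6: prefix='0000' -> emit 'o', reset
Bit 7: prefix='0' (no match yet)
Bit 8: prefix='00' (no match yet)
Bit 9: prefix='000' (no match yet)
Bit 10: prefix='0001' -> emit 'g', reset
Bit 11: prefix='0' (no match yet)
Bit 12: prefix='00' (no match yet)
Bit 13: prefix='001' -> emit 'f', reset
Bit 14: prefix='1' -> emit 'a', reset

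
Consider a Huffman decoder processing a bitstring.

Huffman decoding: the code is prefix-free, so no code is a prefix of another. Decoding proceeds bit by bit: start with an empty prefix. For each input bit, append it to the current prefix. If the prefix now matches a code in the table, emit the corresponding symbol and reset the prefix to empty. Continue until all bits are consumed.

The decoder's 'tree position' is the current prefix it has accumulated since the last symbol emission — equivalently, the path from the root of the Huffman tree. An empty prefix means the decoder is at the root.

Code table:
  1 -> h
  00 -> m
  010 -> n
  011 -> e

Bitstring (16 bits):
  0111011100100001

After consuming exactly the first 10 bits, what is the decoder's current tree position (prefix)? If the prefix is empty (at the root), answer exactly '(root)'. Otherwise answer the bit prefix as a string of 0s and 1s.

Answer: (root)

Derivation:
Bit 0: prefix='0' (no match yet)
Bit 1: prefix='01' (no match yet)
Bit 2: prefix='011' -> emit 'e', reset
Bit 3: prefix='1' -> emit 'h', reset
Bit 4: prefix='0' (no match yet)
Bit 5: prefix='01' (no match yet)
Bit 6: prefix='011' -> emit 'e', reset
Bit 7: prefix='1' -> emit 'h', reset
Bit 8: prefix='0' (no match yet)
Bit 9: prefix='00' -> emit 'm', reset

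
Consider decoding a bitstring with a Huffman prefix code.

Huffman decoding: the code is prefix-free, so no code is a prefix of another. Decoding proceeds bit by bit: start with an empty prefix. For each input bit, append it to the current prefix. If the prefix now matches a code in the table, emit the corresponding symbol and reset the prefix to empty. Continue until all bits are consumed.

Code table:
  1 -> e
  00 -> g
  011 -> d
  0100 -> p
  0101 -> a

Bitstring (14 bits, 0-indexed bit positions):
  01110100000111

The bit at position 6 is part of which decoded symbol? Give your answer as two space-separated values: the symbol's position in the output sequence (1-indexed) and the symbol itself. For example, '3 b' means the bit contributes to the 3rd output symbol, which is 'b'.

Answer: 3 p

Derivation:
Bit 0: prefix='0' (no match yet)
Bit 1: prefix='01' (no match yet)
Bit 2: prefix='011' -> emit 'd', reset
Bit 3: prefix='1' -> emit 'e', reset
Bit 4: prefix='0' (no match yet)
Bit 5: prefix='01' (no match yet)
Bit 6: prefix='010' (no match yet)
Bit 7: prefix='0100' -> emit 'p', reset
Bit 8: prefix='0' (no match yet)
Bit 9: prefix='00' -> emit 'g', reset
Bit 10: prefix='0' (no match yet)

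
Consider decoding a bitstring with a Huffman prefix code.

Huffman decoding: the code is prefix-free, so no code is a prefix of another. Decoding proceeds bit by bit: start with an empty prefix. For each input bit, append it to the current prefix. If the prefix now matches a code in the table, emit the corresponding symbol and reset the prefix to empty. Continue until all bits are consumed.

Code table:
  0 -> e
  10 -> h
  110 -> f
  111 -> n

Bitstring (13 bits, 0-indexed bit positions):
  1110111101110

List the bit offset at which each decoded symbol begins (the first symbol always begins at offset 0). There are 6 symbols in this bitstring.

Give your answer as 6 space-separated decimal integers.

Bit 0: prefix='1' (no match yet)
Bit 1: prefix='11' (no match yet)
Bit 2: prefix='111' -> emit 'n', reset
Bit 3: prefix='0' -> emit 'e', reset
Bit 4: prefix='1' (no match yet)
Bit 5: prefix='11' (no match yet)
Bit 6: prefix='111' -> emit 'n', reset
Bit 7: prefix='1' (no match yet)
Bit 8: prefix='10' -> emit 'h', reset
Bit 9: prefix='1' (no match yet)
Bit 10: prefix='11' (no match yet)
Bit 11: prefix='111' -> emit 'n', reset
Bit 12: prefix='0' -> emit 'e', reset

Answer: 0 3 4 7 9 12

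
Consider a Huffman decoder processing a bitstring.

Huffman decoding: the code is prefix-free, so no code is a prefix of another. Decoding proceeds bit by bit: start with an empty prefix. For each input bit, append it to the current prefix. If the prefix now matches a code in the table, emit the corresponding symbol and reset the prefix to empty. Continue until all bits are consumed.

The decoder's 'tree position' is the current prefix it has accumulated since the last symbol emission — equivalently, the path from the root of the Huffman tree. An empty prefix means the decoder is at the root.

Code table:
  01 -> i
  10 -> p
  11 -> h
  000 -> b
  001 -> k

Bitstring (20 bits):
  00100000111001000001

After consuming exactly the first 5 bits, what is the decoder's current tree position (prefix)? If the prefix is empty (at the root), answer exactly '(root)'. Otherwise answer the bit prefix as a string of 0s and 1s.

Bit 0: prefix='0' (no match yet)
Bit 1: prefix='00' (no match yet)
Bit 2: prefix='001' -> emit 'k', reset
Bit 3: prefix='0' (no match yet)
Bit 4: prefix='00' (no match yet)

Answer: 00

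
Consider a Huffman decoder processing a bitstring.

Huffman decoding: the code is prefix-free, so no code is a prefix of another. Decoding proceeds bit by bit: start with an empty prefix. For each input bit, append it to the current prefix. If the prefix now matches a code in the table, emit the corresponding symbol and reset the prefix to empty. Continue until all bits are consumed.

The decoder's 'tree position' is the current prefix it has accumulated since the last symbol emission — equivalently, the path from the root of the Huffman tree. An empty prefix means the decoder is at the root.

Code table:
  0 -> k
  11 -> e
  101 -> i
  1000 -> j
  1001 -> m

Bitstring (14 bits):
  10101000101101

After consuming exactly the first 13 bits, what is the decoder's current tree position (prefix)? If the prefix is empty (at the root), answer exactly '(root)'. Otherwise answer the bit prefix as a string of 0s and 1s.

Bit 0: prefix='1' (no match yet)
Bit 1: prefix='10' (no match yet)
Bit 2: prefix='101' -> emit 'i', reset
Bit 3: prefix='0' -> emit 'k', reset
Bit 4: prefix='1' (no match yet)
Bit 5: prefix='10' (no match yet)
Bit 6: prefix='100' (no match yet)
Bit 7: prefix='1000' -> emit 'j', reset
Bit 8: prefix='1' (no match yet)
Bit 9: prefix='10' (no match yet)
Bit 10: prefix='101' -> emit 'i', reset
Bit 11: prefix='1' (no match yet)
Bit 12: prefix='10' (no match yet)

Answer: 10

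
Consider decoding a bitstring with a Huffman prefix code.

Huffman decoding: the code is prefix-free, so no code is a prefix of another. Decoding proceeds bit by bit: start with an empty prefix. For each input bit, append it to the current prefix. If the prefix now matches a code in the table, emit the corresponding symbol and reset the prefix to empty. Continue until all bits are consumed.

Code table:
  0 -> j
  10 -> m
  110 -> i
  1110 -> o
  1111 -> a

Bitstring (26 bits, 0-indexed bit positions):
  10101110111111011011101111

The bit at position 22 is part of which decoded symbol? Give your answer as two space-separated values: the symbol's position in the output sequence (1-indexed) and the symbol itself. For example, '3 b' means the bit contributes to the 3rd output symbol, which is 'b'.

Bit 0: prefix='1' (no match yet)
Bit 1: prefix='10' -> emit 'm', reset
Bit 2: prefix='1' (no match yet)
Bit 3: prefix='10' -> emit 'm', reset
Bit 4: prefix='1' (no match yet)
Bit 5: prefix='11' (no match yet)
Bit 6: prefix='111' (no match yet)
Bit 7: prefix='1110' -> emit 'o', reset
Bit 8: prefix='1' (no match yet)
Bit 9: prefix='11' (no match yet)
Bit 10: prefix='111' (no match yet)
Bit 11: prefix='1111' -> emit 'a', reset
Bit 12: prefix='1' (no match yet)
Bit 13: prefix='11' (no match yet)
Bit 14: prefix='110' -> emit 'i', reset
Bit 15: prefix='1' (no match yet)
Bit 16: prefix='11' (no match yet)
Bit 17: prefix='110' -> emit 'i', reset
Bit 18: prefix='1' (no match yet)
Bit 19: prefix='11' (no match yet)
Bit 20: prefix='111' (no match yet)
Bit 21: prefix='1110' -> emit 'o', reset
Bit 22: prefix='1' (no match yet)
Bit 23: prefix='11' (no match yet)
Bit 24: prefix='111' (no match yet)
Bit 25: prefix='1111' -> emit 'a', reset

Answer: 8 a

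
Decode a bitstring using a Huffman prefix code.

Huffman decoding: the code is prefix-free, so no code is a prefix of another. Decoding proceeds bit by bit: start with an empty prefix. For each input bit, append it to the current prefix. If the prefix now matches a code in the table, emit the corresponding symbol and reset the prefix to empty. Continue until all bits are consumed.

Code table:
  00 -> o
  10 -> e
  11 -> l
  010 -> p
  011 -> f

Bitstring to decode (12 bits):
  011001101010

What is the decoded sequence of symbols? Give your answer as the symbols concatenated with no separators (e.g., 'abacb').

Bit 0: prefix='0' (no match yet)
Bit 1: prefix='01' (no match yet)
Bit 2: prefix='011' -> emit 'f', reset
Bit 3: prefix='0' (no match yet)
Bit 4: prefix='00' -> emit 'o', reset
Bit 5: prefix='1' (no match yet)
Bit 6: prefix='11' -> emit 'l', reset
Bit 7: prefix='0' (no match yet)
Bit 8: prefix='01' (no match yet)
Bit 9: prefix='010' -> emit 'p', reset
Bit 10: prefix='1' (no match yet)
Bit 11: prefix='10' -> emit 'e', reset

Answer: folpe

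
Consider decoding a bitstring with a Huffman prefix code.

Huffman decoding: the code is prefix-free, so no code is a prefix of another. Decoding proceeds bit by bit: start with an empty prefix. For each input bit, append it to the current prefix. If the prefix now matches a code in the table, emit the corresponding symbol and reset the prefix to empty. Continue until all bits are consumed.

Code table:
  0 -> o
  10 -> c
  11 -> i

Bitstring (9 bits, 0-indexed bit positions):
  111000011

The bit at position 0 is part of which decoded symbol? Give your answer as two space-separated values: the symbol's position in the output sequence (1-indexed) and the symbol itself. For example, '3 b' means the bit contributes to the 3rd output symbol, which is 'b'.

Bit 0: prefix='1' (no match yet)
Bit 1: prefix='11' -> emit 'i', reset
Bit 2: prefix='1' (no match yet)
Bit 3: prefix='10' -> emit 'c', reset
Bit 4: prefix='0' -> emit 'o', reset

Answer: 1 i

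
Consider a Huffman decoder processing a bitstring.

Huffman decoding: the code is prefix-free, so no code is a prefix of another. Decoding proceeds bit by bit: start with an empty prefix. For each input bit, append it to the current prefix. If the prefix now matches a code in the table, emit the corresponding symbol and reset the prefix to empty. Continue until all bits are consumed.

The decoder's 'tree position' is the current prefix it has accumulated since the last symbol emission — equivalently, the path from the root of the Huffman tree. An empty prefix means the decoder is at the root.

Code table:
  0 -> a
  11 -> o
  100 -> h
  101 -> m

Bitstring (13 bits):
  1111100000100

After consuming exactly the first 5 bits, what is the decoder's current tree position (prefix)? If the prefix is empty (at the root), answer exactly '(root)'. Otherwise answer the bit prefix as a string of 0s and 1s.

Answer: 1

Derivation:
Bit 0: prefix='1' (no match yet)
Bit 1: prefix='11' -> emit 'o', reset
Bit 2: prefix='1' (no match yet)
Bit 3: prefix='11' -> emit 'o', reset
Bit 4: prefix='1' (no match yet)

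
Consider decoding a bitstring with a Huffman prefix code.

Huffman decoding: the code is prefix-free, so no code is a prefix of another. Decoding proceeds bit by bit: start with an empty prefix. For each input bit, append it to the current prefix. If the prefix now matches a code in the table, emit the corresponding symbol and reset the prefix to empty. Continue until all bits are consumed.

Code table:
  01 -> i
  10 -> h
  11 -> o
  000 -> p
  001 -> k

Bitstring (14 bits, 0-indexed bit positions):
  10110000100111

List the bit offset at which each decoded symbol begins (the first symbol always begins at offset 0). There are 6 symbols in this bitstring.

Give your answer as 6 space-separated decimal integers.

Bit 0: prefix='1' (no match yet)
Bit 1: prefix='10' -> emit 'h', reset
Bit 2: prefix='1' (no match yet)
Bit 3: prefix='11' -> emit 'o', reset
Bit 4: prefix='0' (no match yet)
Bit 5: prefix='00' (no match yet)
Bit 6: prefix='000' -> emit 'p', reset
Bit 7: prefix='0' (no match yet)
Bit 8: prefix='01' -> emit 'i', reset
Bit 9: prefix='0' (no match yet)
Bit 10: prefix='00' (no match yet)
Bit 11: prefix='001' -> emit 'k', reset
Bit 12: prefix='1' (no match yet)
Bit 13: prefix='11' -> emit 'o', reset

Answer: 0 2 4 7 9 12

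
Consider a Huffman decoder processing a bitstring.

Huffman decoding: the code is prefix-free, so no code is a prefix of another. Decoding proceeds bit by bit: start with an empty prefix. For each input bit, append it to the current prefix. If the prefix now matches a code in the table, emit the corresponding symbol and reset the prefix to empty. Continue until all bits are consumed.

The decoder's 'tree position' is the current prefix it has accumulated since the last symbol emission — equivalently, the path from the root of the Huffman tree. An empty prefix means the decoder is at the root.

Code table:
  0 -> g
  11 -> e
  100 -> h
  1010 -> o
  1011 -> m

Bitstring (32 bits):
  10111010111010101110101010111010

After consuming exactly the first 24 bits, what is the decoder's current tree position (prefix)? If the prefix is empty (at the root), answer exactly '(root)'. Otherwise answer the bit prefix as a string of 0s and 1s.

Answer: 10

Derivation:
Bit 0: prefix='1' (no match yet)
Bit 1: prefix='10' (no match yet)
Bit 2: prefix='101' (no match yet)
Bit 3: prefix='1011' -> emit 'm', reset
Bit 4: prefix='1' (no match yet)
Bit 5: prefix='10' (no match yet)
Bit 6: prefix='101' (no match yet)
Bit 7: prefix='1010' -> emit 'o', reset
Bit 8: prefix='1' (no match yet)
Bit 9: prefix='11' -> emit 'e', reset
Bit 10: prefix='1' (no match yet)
Bit 11: prefix='10' (no match yet)
Bit 12: prefix='101' (no match yet)
Bit 13: prefix='1010' -> emit 'o', reset
Bit 14: prefix='1' (no match yet)
Bit 15: prefix='10' (no match yet)
Bit 16: prefix='101' (no match yet)
Bit 17: prefix='1011' -> emit 'm', reset
Bit 18: prefix='1' (no match yet)
Bit 19: prefix='10' (no match yet)
Bit 20: prefix='101' (no match yet)
Bit 21: prefix='1010' -> emit 'o', reset
Bit 22: prefix='1' (no match yet)
Bit 23: prefix='10' (no match yet)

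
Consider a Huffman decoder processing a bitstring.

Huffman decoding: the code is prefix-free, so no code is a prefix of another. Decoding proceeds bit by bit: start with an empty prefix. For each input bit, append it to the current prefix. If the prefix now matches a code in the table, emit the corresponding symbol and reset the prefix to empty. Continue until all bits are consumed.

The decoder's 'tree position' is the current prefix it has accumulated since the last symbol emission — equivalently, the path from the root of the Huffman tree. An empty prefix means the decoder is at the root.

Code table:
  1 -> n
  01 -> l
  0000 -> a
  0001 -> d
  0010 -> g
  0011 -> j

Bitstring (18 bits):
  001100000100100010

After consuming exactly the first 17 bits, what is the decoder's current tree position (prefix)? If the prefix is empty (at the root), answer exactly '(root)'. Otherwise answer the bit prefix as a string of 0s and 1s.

Bit 0: prefix='0' (no match yet)
Bit 1: prefix='00' (no match yet)
Bit 2: prefix='001' (no match yet)
Bit 3: prefix='0011' -> emit 'j', reset
Bit 4: prefix='0' (no match yet)
Bit 5: prefix='00' (no match yet)
Bit 6: prefix='000' (no match yet)
Bit 7: prefix='0000' -> emit 'a', reset
Bit 8: prefix='0' (no match yet)
Bit 9: prefix='01' -> emit 'l', reset
Bit 10: prefix='0' (no match yet)
Bit 11: prefix='00' (no match yet)
Bit 12: prefix='001' (no match yet)
Bit 13: prefix='0010' -> emit 'g', reset
Bit 14: prefix='0' (no match yet)
Bit 15: prefix='00' (no match yet)
Bit 16: prefix='001' (no match yet)

Answer: 001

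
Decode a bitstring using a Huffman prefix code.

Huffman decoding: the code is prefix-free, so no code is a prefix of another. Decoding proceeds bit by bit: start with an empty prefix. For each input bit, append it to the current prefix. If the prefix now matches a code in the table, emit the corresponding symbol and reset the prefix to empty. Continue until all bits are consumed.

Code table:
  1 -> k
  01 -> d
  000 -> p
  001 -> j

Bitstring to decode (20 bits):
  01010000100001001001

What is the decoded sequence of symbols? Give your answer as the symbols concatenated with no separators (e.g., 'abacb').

Answer: ddpdpdjj

Derivation:
Bit 0: prefix='0' (no match yet)
Bit 1: prefix='01' -> emit 'd', reset
Bit 2: prefix='0' (no match yet)
Bit 3: prefix='01' -> emit 'd', reset
Bit 4: prefix='0' (no match yet)
Bit 5: prefix='00' (no match yet)
Bit 6: prefix='000' -> emit 'p', reset
Bit 7: prefix='0' (no match yet)
Bit 8: prefix='01' -> emit 'd', reset
Bit 9: prefix='0' (no match yet)
Bit 10: prefix='00' (no match yet)
Bit 11: prefix='000' -> emit 'p', reset
Bit 12: prefix='0' (no match yet)
Bit 13: prefix='01' -> emit 'd', reset
Bit 14: prefix='0' (no match yet)
Bit 15: prefix='00' (no match yet)
Bit 16: prefix='001' -> emit 'j', reset
Bit 17: prefix='0' (no match yet)
Bit 18: prefix='00' (no match yet)
Bit 19: prefix='001' -> emit 'j', reset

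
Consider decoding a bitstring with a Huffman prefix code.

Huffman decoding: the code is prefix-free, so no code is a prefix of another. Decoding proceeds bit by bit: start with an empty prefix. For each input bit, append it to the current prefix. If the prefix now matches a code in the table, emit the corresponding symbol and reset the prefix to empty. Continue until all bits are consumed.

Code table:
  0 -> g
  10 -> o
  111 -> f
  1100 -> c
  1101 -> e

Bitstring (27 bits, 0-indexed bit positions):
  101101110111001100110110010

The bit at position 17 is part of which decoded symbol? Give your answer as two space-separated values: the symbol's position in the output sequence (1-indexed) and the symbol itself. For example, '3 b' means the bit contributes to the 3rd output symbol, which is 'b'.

Bit 0: prefix='1' (no match yet)
Bit 1: prefix='10' -> emit 'o', reset
Bit 2: prefix='1' (no match yet)
Bit 3: prefix='11' (no match yet)
Bit 4: prefix='110' (no match yet)
Bit 5: prefix='1101' -> emit 'e', reset
Bit 6: prefix='1' (no match yet)
Bit 7: prefix='11' (no match yet)
Bit 8: prefix='110' (no match yet)
Bit 9: prefix='1101' -> emit 'e', reset
Bit 10: prefix='1' (no match yet)
Bit 11: prefix='11' (no match yet)
Bit 12: prefix='110' (no match yet)
Bit 13: prefix='1100' -> emit 'c', reset
Bit 14: prefix='1' (no match yet)
Bit 15: prefix='11' (no match yet)
Bit 16: prefix='110' (no match yet)
Bit 17: prefix='1100' -> emit 'c', reset
Bit 18: prefix='1' (no match yet)
Bit 19: prefix='11' (no match yet)
Bit 20: prefix='110' (no match yet)
Bit 21: prefix='1101' -> emit 'e', reset

Answer: 5 c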